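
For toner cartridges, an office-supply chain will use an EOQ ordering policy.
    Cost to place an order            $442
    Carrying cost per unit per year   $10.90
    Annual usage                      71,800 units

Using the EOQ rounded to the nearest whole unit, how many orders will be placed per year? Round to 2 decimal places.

Optimal lot size Q* = (2 × 71,800 × $442 / $10.9)^½ ≈ 2,413.10 → Q = 2,413
Orders per year = D/Q = 71,800 / 2,413 = 29.755

29.76 orders per year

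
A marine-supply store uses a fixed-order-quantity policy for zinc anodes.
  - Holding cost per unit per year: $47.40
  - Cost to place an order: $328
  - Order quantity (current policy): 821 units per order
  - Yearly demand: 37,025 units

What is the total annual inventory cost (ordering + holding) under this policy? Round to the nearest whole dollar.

Annual ordering cost = (D/Q)·S = (37,025/821) × 328 = $14,791.96
Annual holding cost  = (Q/2)·H = (821/2) × 47.4 = $19,457.70
Total = $14,791.96 + $19,457.70 = $34,249.66

$34,250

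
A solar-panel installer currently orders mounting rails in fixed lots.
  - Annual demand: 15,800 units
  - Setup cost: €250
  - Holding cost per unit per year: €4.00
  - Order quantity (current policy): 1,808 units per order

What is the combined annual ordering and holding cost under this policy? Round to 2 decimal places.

Annual ordering cost = (D/Q)·S = (15,800/1,808) × 250 = €2,184.73
Annual holding cost  = (Q/2)·H = (1,808/2) × 4 = €3,616.00
Total = €2,184.73 + €3,616.00 = €5,800.73

€5,800.73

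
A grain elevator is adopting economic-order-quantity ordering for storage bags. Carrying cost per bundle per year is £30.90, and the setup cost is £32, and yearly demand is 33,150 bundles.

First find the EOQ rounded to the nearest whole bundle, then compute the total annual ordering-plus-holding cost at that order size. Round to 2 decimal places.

£8,096.75

Optimal lot size Q* = (2 × 33,150 × £32 / £30.9)^½ ≈ 262.03 → Q = 262 bundles
Orders/yr = 33,150/262 = 126.527; ordering cost = 126.527 × £32 = £4,048.85
Average inventory = 262/2 = 131; holding cost = 131 × £30.9 = £4,047.90
Total = £4,048.85 + £4,047.90 = £8,096.75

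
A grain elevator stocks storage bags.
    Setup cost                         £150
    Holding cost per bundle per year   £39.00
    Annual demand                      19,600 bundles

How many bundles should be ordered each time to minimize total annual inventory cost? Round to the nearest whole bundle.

388 bundles

2DS/H = 2·19,600·150/39 = 150,769.23
EOQ = √150,769.23 ≈ 388.29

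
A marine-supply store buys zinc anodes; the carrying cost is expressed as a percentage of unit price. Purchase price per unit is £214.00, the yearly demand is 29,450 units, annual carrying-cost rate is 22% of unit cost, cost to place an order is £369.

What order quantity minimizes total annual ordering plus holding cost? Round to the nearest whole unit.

H = i·C = 0.22 × £214 = £47.0800 per unit-year
2DS/H = 2·29,450·369/47.08 = 461,641.89
EOQ = √461,641.89 ≈ 679.44

679 units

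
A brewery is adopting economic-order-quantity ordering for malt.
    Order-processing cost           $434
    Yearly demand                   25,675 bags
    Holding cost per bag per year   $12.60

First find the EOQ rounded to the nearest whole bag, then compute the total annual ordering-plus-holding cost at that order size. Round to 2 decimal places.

$16,757.16

Optimal lot size Q* = (2 × 25,675 × $434 / $12.6)^½ ≈ 1,329.93 → Q = 1,330 bags
Ordering: D/Q × S = 25,675/1,330 × $434 = $8,378.16
Holding:  Q/2 × H = 1,330/2 × $12.6 = $8,379.00
Total = $8,378.16 + $8,379.00 = $16,757.16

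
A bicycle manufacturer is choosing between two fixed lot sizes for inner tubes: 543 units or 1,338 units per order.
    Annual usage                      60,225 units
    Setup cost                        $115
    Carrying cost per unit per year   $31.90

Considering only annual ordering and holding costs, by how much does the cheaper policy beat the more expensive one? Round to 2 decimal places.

$5,101.70

Annual cost at Q: ordering D·S/Q plus holding Q·H/2.
TC(543) = (60,225/543)×115 + (543/2)×31.9 = $21,415.68
TC(1,338) = (60,225/1,338)×115 + (1,338/2)×31.9 = $26,517.39
|ΔTC| = |$21,415.68 − $26,517.39| = $5,101.70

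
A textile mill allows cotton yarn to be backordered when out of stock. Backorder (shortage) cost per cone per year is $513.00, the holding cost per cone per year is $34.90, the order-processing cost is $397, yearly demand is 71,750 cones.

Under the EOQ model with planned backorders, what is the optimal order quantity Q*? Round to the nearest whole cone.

1,320 cones

Basic EOQ = √(2·71,750·397/34.9) = 1,277.640
Backorder adjustment √((H+b)/b) = √((34.9+513)/513) = 1.0335
Q* = 1,277.640 × 1.0335 ≈ 1,320.38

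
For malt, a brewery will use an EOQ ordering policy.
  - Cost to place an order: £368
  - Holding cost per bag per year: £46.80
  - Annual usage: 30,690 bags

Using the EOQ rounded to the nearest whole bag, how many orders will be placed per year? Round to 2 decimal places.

44.16 orders per year

Q* = √(2·D·S / H) = √(2·30,690·368 / 46.8) = √482,646.2 ≈ 694.73 → Q = 695
N = D/Q = 30,690/695 ≈ 44.158 orders/yr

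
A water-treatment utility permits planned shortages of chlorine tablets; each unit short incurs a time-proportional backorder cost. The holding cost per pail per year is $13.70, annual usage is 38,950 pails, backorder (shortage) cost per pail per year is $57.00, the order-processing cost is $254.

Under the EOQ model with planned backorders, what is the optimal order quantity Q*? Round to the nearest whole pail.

Q* = √(2DS/H) · √((H + b)/b)
   = √(2 × 38,950 × 254 / 13.7) · √((13.7 + 57) / 57)
   = 1,201.781 × 1.1137 ≈ 1,338.44

1,338 pails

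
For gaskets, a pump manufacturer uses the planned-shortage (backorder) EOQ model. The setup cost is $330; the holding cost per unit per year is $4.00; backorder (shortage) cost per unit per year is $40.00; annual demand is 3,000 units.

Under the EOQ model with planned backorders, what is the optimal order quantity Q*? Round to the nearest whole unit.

738 units

Basic EOQ = √(2·3,000·330/4) = 703.562
Backorder adjustment √((H+b)/b) = √((4+40)/40) = 1.0488
Q* = 703.562 × 1.0488 ≈ 737.90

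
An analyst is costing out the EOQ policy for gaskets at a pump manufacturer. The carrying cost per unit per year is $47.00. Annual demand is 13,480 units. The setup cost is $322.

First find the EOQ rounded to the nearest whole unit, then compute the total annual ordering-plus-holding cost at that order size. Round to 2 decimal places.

$20,199.33

Q* = √(2·D·S / H) = √(2·13,480·322 / 47) = √184,704.7 ≈ 429.77 → Q = 430 units
Ordering: D/Q × S = 13,480/430 × $322 = $10,094.33
Holding:  Q/2 × H = 430/2 × $47 = $10,105.00
Total = $10,094.33 + $10,105.00 = $20,199.33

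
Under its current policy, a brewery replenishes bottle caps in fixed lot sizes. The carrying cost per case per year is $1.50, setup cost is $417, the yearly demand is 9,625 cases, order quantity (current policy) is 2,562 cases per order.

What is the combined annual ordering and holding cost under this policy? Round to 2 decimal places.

$3,488.10

Orders/yr = 9,625/2,562 = 3.757; ordering cost = 3.757 × $417 = $1,566.60
Average inventory = 2,562/2 = 1281; holding cost = 1281 × $1.5 = $1,921.50
Total = $1,566.60 + $1,921.50 = $3,488.10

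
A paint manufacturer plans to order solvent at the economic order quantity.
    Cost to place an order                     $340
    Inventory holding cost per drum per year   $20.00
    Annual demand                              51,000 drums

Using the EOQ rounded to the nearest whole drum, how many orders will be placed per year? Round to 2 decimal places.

38.72 orders per year

Optimal lot size Q* = (2 × 51,000 × $340 / $20)^½ ≈ 1,316.81 → Q = 1,317
N = D/Q = 51,000/1,317 ≈ 38.724 orders/yr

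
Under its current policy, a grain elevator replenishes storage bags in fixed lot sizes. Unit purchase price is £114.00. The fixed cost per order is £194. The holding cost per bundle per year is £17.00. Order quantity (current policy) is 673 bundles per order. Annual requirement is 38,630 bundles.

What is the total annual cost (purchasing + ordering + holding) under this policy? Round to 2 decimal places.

£4,420,676.04

Annual ordering cost = (D/Q)·S = (38,630/673) × 194 = £11,135.54
Annual holding cost  = (Q/2)·H = (673/2) × 17 = £5,720.50
Purchase cost = D·C = 38,630 × 114 = £4,403,820.00
Total = £11,135.54 + £5,720.50 + £4,403,820.00 = £4,420,676.04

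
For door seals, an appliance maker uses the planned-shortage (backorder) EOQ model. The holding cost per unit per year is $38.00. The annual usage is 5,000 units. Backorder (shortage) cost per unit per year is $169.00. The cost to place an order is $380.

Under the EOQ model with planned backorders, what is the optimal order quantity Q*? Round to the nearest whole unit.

Basic EOQ = √(2·5,000·380/38) = 316.228
Backorder adjustment √((H+b)/b) = √((38+169)/169) = 1.1067
Q* = 316.228 × 1.1067 ≈ 349.98

350 units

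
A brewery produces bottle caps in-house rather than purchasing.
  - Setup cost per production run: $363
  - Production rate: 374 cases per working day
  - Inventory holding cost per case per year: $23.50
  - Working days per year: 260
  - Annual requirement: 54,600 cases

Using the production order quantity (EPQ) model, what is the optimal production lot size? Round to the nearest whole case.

1,961 cases

Daily demand d = 54,600/260 = 210.000; p = 374; 1 − d/p = 0.43850
EPQ = √(2DS / (H(1 − d/p)))
    = √(2 × 54,600 × 363 / (23.5 × 0.43850)) ≈ 1,961.30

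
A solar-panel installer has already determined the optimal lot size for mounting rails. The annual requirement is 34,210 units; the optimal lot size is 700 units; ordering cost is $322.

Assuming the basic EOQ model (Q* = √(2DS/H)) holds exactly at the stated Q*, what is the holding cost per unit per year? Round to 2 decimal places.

EOQ relation: Q² = 2DS/H, so rearrange for the unknown.
H = 2DS / Q² = 2 × 34,210 × 322 / 700² = 44.9617

$44.96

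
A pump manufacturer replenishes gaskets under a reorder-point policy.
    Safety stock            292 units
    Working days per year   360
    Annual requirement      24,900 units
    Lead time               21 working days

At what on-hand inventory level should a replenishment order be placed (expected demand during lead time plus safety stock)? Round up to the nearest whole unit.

1,745 units

Daily demand d = 24,900 / 360 = 69.167 units/day
Demand during lead time = 69.167 × 21 = 1,452.50
Reorder point = 1,452.50 + 292 = 1,744.50 → round up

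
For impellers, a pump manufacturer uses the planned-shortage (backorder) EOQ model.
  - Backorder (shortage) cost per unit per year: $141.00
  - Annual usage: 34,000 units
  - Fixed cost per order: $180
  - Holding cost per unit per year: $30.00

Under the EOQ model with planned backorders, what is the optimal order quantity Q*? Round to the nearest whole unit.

Q* = √(2DS/H) · √((H + b)/b)
   = √(2 × 34,000 × 180 / 30) · √((30 + 141) / 141)
   = 638.749 × 1.1013 ≈ 703.43

703 units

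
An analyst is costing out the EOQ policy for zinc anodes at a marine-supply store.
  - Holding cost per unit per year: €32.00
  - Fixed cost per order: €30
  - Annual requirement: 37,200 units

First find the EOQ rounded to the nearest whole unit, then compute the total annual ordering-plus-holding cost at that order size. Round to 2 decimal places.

€8,451.27

EOQ = √(2DS/H) = √(2 × 37,200 × 30 / 32)
    = √(69,750.00) ≈ 264.10 → Q = 264 units
Orders/yr = 37,200/264 = 140.909; ordering cost = 140.909 × €30 = €4,227.27
Average inventory = 264/2 = 132; holding cost = 132 × €32 = €4,224.00
Total = €4,227.27 + €4,224.00 = €8,451.27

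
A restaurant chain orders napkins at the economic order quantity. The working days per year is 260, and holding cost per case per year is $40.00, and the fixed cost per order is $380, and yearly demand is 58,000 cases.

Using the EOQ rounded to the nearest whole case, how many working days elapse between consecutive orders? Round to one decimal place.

4.7 days

2DS/H = 2·58,000·380/40 = 1,102,000.00
EOQ = √1,102,000.00 ≈ 1,049.76 → Q = 1,050 cases
Days between orders = 260 / (D/Q) = 260 / 55.238 ≈ 4.707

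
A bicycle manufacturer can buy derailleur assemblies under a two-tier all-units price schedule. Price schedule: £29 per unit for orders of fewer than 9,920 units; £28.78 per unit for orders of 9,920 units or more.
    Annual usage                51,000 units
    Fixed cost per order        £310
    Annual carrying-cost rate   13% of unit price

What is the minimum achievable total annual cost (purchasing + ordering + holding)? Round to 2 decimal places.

£1,487,931.09

H₁ = 13%×£29 = £3.7700;  H₂ = 13%×£28.78 = £3.7414
EOQ₁ = √(2×51,000×310/3.7700) = 2,896.08  (< 9,920, feasible at tier 1)
EOQ₂ = √(2×51,000×310/3.7414) = 2,907.13  (< 9,920 → use Q = 9,920 at tier-2 price)
TC(tier 1 (EOQ₁), Q≈2,896.1) = £1,489,918.21
TC(tier 2, Q≈9,920.0) = £1,487,931.09
Minimum at tier 2: £1,487,931.09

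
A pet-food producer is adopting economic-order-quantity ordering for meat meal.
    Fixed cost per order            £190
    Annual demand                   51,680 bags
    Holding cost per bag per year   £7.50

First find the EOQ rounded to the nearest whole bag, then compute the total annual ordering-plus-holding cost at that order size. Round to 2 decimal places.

£12,136.23

Q* = √(2·D·S / H) = √(2·51,680·190 / 7.5) = √2,618,453.3 ≈ 1,618.16 → Q = 1,618 bags
Orders/yr = 51,680/1,618 = 31.941; ordering cost = 31.941 × £190 = £6,068.73
Average inventory = 1,618/2 = 809; holding cost = 809 × £7.5 = £6,067.50
Total = £6,068.73 + £6,067.50 = £12,136.23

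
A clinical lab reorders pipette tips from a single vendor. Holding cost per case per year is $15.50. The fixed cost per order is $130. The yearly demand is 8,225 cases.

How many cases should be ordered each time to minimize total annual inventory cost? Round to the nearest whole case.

371 cases

EOQ = √(2DS/H) = √(2 × 8,225 × 130 / 15.5)
    = √(137,967.74) ≈ 371.44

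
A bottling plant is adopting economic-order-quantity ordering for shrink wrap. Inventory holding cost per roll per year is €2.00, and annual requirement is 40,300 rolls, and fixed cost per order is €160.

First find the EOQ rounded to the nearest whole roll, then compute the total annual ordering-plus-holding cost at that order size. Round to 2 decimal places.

EOQ = √(2DS/H) = √(2 × 40,300 × 160 / 2)
    = √(6,448,000.00) ≈ 2,539.29 → Q = 2,539 rolls
Orders/yr = 40,300/2,539 = 15.872; ordering cost = 15.872 × €160 = €2,539.58
Average inventory = 2,539/2 = 1269.5; holding cost = 1269.5 × €2 = €2,539.00
Total = €2,539.58 + €2,539.00 = €5,078.58

€5,078.58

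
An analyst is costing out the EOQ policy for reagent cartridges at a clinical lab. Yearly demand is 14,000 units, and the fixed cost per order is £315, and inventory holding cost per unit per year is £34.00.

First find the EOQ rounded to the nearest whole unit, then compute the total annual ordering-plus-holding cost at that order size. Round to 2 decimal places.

Optimal lot size Q* = (2 × 14,000 × £315 / £34)^½ ≈ 509.32 → Q = 509 units
Orders/yr = 14,000/509 = 27.505; ordering cost = 27.505 × £315 = £8,664.05
Average inventory = 509/2 = 254.5; holding cost = 254.5 × £34 = £8,653.00
Total = £8,664.05 + £8,653.00 = £17,317.05

£17,317.05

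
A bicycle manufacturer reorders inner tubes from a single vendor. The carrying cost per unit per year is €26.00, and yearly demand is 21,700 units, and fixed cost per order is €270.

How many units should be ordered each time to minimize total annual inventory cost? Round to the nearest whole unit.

2DS/H = 2·21,700·270/26 = 450,692.31
EOQ = √450,692.31 ≈ 671.34

671 units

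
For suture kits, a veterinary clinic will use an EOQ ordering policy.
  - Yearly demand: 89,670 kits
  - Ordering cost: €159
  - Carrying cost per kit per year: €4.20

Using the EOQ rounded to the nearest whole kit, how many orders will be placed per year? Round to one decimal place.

EOQ = √(2DS/H) = √(2 × 89,670 × 159 / 4.2)
    = √(6,789,300.00) ≈ 2,605.63 → Q = 2,606
N = D/Q = 89,670/2,606 ≈ 34.409 orders/yr

34.4 orders per year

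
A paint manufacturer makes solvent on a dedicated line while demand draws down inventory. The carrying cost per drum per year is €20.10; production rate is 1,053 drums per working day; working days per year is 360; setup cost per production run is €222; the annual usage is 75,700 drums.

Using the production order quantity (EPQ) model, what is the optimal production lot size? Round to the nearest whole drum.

1,445 drums

Daily demand d = 75,700/360 = 210.278; p = 1053; 1 − d/p = 0.80031
EPQ = √(2DS / (H(1 − d/p)))
    = √(2 × 75,700 × 222 / (20.1 × 0.80031)) ≈ 1,445.48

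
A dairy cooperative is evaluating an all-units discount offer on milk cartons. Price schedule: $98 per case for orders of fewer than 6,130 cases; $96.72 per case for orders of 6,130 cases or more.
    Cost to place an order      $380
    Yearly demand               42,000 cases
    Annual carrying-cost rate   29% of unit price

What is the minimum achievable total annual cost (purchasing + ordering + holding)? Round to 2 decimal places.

H₁ = 29%×$98 = $28.4200;  H₂ = 29%×$96.72 = $28.0488
EOQ₁ = √(2×42,000×380/28.4200) = 1,059.79  (< 6,130, feasible at tier 1)
EOQ₂ = √(2×42,000×380/28.0488) = 1,066.78  (< 6,130 → use Q = 6,130 at tier-2 price)
TC(tier 1 (EOQ₁), Q≈1,059.8) = $4,146,119.20
TC(tier 2, Q≈6,130.0) = $4,150,813.16
Minimum at tier 1 (EOQ₁): $4,146,119.20

$4,146,119.20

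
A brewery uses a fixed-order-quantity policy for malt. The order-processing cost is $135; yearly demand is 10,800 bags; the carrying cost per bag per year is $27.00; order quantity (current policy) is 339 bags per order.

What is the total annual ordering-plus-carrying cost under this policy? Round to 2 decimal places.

Annual ordering cost = (D/Q)·S = (10,800/339) × 135 = $4,300.88
Annual holding cost  = (Q/2)·H = (339/2) × 27 = $4,576.50
Total = $4,300.88 + $4,576.50 = $8,877.38

$8,877.38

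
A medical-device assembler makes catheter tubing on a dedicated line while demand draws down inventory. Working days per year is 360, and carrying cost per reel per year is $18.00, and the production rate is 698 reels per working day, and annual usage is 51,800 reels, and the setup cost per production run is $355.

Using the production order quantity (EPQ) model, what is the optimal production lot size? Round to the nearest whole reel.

d = 51,800/360 = 143.8889 reels/day;  effective holding cost H(1 − d/p) = 18·(1 − 143.8889/698) = 14.28940
Q* = √(2DS / H_eff) = √(2·51,800·355 / 14.28940) ≈ 1,604.31

1,604 reels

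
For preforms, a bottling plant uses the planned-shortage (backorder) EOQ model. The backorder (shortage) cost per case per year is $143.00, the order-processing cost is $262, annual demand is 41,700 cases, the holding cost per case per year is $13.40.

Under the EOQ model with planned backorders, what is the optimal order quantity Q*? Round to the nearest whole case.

1,335 cases

Q* = √(2DS/H) · √((H + b)/b)
   = √(2 × 41,700 × 262 / 13.4) · √((13.4 + 143) / 143)
   = 1,276.972 × 1.0458 ≈ 1,335.46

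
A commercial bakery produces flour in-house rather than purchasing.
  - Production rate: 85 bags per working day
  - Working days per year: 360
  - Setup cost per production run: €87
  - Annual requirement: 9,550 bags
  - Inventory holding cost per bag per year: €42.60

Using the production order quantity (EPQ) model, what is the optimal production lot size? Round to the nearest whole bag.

d = 9,550/360 = 26.5278 bags/day;  effective holding cost H(1 − d/p) = 42.6·(1 − 26.5278/85) = 29.30490
Q* = √(2DS / H_eff) = √(2·9,550·87 / 29.30490) ≈ 238.13

238 bags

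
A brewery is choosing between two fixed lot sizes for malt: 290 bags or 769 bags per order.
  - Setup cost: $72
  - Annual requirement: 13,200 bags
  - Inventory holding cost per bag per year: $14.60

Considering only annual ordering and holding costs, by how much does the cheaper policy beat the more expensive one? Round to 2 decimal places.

$1,455.35

For each Q, cost = (D/Q)·S + (Q/2)·H.
TC(290) = (13,200/290)×72 + (290/2)×14.6 = $5,394.24
TC(769) = (13,200/769)×72 + (769/2)×14.6 = $6,849.59
Lots of 290 are cheaper by $1,455.35.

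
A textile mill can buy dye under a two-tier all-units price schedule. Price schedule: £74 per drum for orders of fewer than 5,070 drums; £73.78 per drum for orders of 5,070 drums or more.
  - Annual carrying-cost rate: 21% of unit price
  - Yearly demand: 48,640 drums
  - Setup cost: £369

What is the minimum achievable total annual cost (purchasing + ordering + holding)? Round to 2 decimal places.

£3,622,978.40

H₁ = 21%×£74 = £15.5400;  H₂ = 21%×£73.78 = £15.4938
EOQ₁ = √(2×48,640×369/15.5400) = 1,519.85  (< 5,070, feasible at tier 1)
EOQ₂ = √(2×48,640×369/15.4938) = 1,522.11  (< 5,070 → use Q = 5,070 at tier-2 price)
TC(tier 1 (EOQ₁), Q≈1,519.8) = £3,622,978.40
TC(tier 2, Q≈5,070.0) = £3,631,476.05
Minimum at tier 1 (EOQ₁): £3,622,978.40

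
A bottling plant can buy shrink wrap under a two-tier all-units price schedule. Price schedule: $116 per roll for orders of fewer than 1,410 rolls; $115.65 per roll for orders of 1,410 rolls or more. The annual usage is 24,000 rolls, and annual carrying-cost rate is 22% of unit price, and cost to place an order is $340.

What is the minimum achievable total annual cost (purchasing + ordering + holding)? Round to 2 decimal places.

H₁ = 22%×$116 = $25.5200;  H₂ = 22%×$115.65 = $25.4430
EOQ₁ = √(2×24,000×340/25.5200) = 799.69  (< 1,410, feasible at tier 1)
EOQ₂ = √(2×24,000×340/25.4430) = 800.90  (< 1,410 → use Q = 1,410 at tier-2 price)
TC(tier 1 (EOQ₁), Q≈799.7) = $2,804,408.00
TC(tier 2, Q≈1,410.0) = $2,799,324.55
Minimum at tier 2: $2,799,324.55

$2,799,324.55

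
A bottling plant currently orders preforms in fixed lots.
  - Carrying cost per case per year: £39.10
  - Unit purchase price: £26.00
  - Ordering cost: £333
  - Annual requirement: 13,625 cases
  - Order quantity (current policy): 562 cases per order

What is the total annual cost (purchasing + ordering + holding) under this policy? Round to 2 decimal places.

Orders/yr = 13,625/562 = 24.244; ordering cost = 24.244 × £333 = £8,073.18
Average inventory = 562/2 = 281; holding cost = 281 × £39.1 = £10,987.10
Purchase cost = D·C = 13,625 × 26 = £354,250.00
Total = £8,073.18 + £10,987.10 + £354,250.00 = £373,310.28

£373,310.28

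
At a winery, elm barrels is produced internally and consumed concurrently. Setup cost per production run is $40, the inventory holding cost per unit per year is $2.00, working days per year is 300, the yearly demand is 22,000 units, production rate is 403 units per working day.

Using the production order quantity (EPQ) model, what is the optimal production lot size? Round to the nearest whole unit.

Daily demand d = 22,000/300 = 73.333; p = 403; 1 − d/p = 0.81803
EPQ = √(2DS / (H(1 − d/p)))
    = √(2 × 22,000 × 40 / (2 × 0.81803)) ≈ 1,037.19

1,037 units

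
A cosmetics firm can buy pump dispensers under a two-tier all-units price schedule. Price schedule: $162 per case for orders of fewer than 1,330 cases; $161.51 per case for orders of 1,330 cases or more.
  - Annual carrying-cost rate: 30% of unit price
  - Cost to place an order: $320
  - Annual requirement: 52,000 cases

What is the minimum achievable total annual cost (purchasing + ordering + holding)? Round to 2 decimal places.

$8,443,252.52

H₁ = 30%×$162 = $48.6000;  H₂ = 30%×$161.51 = $48.4530
EOQ₁ = √(2×52,000×320/48.6000) = 827.51  (< 1,330, feasible at tier 1)
EOQ₂ = √(2×52,000×320/48.4530) = 828.76  (< 1,330 → use Q = 1,330 at tier-2 price)
TC(tier 1 (EOQ₁), Q≈827.5) = $8,464,217.01
TC(tier 2, Q≈1,330.0) = $8,443,252.52
Minimum at tier 2: $8,443,252.52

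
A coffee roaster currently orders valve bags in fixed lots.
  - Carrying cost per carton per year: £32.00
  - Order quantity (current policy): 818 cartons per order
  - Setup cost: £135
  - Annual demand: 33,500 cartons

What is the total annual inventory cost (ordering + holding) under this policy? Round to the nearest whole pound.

£18,617

Orders/yr = 33,500/818 = 40.954; ordering cost = 40.954 × £135 = £5,528.73
Average inventory = 818/2 = 409; holding cost = 409 × £32 = £13,088.00
Total = £5,528.73 + £13,088.00 = £18,616.73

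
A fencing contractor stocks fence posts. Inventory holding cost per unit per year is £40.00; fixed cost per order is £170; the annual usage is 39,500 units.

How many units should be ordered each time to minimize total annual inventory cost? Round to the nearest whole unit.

579 units

Optimal lot size Q* = (2 × 39,500 × £170 / £40)^½ ≈ 579.44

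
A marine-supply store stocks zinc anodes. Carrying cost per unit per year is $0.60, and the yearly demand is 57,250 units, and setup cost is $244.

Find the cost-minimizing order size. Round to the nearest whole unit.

6,824 units

EOQ = √(2DS/H) = √(2 × 57,250 × 244 / 0.6)
    = √(46,563,333.33) ≈ 6,823.73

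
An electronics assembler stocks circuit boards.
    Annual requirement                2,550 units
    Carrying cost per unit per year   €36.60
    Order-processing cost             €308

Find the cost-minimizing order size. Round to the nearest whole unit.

EOQ = √(2DS/H) = √(2 × 2,550 × 308 / 36.6)
    = √(42,918.03) ≈ 207.17

207 units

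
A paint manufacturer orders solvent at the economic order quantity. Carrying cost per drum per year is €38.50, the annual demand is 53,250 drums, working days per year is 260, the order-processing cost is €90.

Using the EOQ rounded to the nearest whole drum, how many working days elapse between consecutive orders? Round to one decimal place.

2.4 days

2DS/H = 2·53,250·90/38.5 = 248,961.04
EOQ = √248,961.04 ≈ 498.96 → Q = 499 drums
Cycle time = (working days × Q)/D = (260 × 499) / 53,250 = 2.436 days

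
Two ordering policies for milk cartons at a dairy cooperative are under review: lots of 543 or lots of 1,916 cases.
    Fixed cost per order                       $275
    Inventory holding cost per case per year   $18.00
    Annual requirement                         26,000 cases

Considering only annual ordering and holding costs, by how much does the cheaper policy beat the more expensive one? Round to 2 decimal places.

$2,921.15

Annual cost at Q: ordering D·S/Q plus holding Q·H/2.
TC(543) = (26,000/543)×275 + (543/2)×18 = $18,054.59
TC(1,916) = (26,000/1,916)×275 + (1,916/2)×18 = $20,975.73
Cheaper: Q = 543.  Difference = $2,921.15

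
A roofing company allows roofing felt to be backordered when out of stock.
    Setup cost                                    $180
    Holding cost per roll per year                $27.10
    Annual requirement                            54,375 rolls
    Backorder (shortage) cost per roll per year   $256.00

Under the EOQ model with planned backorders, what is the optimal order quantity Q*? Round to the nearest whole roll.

Q* = √(2DS/H) · √((H + b)/b)
   = √(2 × 54,375 × 180 / 27.1) · √((27.1 + 256) / 256)
   = 849.897 × 1.0516 ≈ 893.75

894 rolls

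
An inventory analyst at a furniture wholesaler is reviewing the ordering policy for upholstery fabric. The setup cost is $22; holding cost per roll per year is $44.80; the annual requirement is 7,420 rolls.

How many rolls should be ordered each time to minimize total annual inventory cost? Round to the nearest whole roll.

85 rolls

2DS/H = 2·7,420·22/44.8 = 7,287.50
EOQ = √7,287.50 ≈ 85.37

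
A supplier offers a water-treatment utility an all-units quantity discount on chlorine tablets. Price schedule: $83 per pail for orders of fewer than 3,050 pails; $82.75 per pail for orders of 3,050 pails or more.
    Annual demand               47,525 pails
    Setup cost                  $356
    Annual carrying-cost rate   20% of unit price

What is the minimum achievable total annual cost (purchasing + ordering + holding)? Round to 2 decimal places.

H₁ = 20%×$83 = $16.6000;  H₂ = 20%×$82.75 = $16.5500
EOQ₁ = √(2×47,525×356/16.6000) = 1,427.73  (< 3,050, feasible at tier 1)
EOQ₂ = √(2×47,525×356/16.5500) = 1,429.89  (< 3,050 → use Q = 3,050 at tier-2 price)
TC(tier 1 (EOQ₁), Q≈1,427.7) = $3,968,275.37
TC(tier 2, Q≈3,050.0) = $3,963,479.68
Minimum at tier 2: $3,963,479.68

$3,963,479.68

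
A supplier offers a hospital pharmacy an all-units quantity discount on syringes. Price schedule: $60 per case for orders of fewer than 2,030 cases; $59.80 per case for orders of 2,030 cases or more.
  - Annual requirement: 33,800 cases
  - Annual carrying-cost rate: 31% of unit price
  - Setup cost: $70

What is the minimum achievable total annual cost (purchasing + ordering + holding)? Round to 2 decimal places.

H₁ = 31%×$60 = $18.6000;  H₂ = 31%×$59.80 = $18.5380
EOQ₁ = √(2×33,800×70/18.6000) = 504.39  (< 2,030, feasible at tier 1)
EOQ₂ = √(2×33,800×70/18.5380) = 505.23  (< 2,030 → use Q = 2,030 at tier-2 price)
TC(tier 1 (EOQ₁), Q≈504.4) = $2,037,381.64
TC(tier 2, Q≈2,030.0) = $2,041,221.59
Minimum at tier 1 (EOQ₁): $2,037,381.64

$2,037,381.64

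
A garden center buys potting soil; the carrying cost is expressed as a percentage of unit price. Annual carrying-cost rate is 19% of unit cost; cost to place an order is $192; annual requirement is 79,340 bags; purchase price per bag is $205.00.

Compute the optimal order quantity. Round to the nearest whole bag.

Carrying cost H = $205 × 19% = $38.9500/bag/yr
EOQ = √(2DS/H) = √(2 × 79,340 × 192 / 38.95)
    = √(782,196.66) ≈ 884.42

884 bags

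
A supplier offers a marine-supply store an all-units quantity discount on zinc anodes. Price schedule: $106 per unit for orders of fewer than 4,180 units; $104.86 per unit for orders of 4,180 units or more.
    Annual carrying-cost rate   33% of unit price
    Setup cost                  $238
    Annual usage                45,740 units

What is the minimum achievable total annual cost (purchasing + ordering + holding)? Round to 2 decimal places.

$4,871,222.68

H₁ = 33%×$106 = $34.9800;  H₂ = 33%×$104.86 = $34.6038
EOQ₁ = √(2×45,740×238/34.9800) = 788.94  (< 4,180, feasible at tier 1)
EOQ₂ = √(2×45,740×238/34.6038) = 793.21  (< 4,180 → use Q = 4,180 at tier-2 price)
TC(tier 1 (EOQ₁), Q≈788.9) = $4,876,036.97
TC(tier 2, Q≈4,180.0) = $4,871,222.68
Minimum at tier 2: $4,871,222.68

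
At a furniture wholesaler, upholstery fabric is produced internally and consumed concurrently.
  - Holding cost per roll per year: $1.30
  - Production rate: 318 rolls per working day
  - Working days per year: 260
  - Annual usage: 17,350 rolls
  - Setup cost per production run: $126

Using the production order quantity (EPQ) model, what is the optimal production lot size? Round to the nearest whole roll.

2,063 rolls

d = 17,350/260 = 66.7308 rolls/day;  effective holding cost H(1 − d/p) = 1.3·(1 − 66.7308/318) = 1.02720
Q* = √(2DS / H_eff) = √(2·17,350·126 / 1.02720) ≈ 2,063.11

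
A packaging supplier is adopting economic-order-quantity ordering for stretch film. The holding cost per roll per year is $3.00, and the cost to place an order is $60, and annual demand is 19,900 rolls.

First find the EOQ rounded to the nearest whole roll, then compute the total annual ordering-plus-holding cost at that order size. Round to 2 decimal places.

$2,676.57

Optimal lot size Q* = (2 × 19,900 × $60 / $3)^½ ≈ 892.19 → Q = 892 rolls
Annual ordering cost = (D/Q)·S = (19,900/892) × 60 = $1,338.57
Annual holding cost  = (Q/2)·H = (892/2) × 3 = $1,338.00
Total = $1,338.57 + $1,338.00 = $2,676.57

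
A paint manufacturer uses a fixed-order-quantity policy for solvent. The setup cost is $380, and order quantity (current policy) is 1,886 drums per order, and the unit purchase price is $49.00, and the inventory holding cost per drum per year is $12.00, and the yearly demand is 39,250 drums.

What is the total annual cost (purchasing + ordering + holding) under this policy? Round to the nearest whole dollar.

Annual ordering cost = (D/Q)·S = (39,250/1,886) × 380 = $7,908.27
Annual holding cost  = (Q/2)·H = (1,886/2) × 12 = $11,316.00
Purchase cost = D·C = 39,250 × 49 = $1,923,250.00
Total = $7,908.27 + $11,316.00 + $1,923,250.00 = $1,942,474.27

$1,942,474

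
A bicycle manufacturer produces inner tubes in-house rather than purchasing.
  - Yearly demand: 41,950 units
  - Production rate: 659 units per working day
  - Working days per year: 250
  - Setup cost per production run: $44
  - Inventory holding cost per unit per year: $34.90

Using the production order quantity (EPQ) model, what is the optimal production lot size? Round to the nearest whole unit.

377 units

d = 41,950/250 = 167.8000 units/day;  effective holding cost H(1 − d/p) = 34.9·(1 − 167.8000/659) = 26.01347
Q* = √(2DS / H_eff) = √(2·41,950·44 / 26.01347) ≈ 376.71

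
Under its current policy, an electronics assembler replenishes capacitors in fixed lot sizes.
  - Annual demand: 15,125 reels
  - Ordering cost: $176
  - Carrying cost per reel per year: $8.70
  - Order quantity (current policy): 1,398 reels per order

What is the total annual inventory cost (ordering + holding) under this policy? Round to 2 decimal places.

Annual ordering cost = (D/Q)·S = (15,125/1,398) × 176 = $1,904.15
Annual holding cost  = (Q/2)·H = (1,398/2) × 8.7 = $6,081.30
Total = $1,904.15 + $6,081.30 = $7,985.45

$7,985.45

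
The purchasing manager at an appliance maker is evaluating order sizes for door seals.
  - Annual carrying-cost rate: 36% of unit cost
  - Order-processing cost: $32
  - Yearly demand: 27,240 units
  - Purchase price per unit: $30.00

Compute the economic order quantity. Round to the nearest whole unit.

402 units

H = i·C = 0.36 × $30 = $10.8000 per unit-year
EOQ = √(2DS/H) = √(2 × 27,240 × 32 / 10.8)
    = √(161,422.22) ≈ 401.77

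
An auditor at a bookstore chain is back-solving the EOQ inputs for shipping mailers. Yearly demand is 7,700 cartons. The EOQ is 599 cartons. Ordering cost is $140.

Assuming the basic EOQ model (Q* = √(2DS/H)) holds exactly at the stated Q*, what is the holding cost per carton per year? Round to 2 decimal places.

$6.01

EOQ relation: Q² = 2DS/H, so rearrange for the unknown.
H = 2DS / Q² = 2 × 7,700 × 140 / 599² = 6.0089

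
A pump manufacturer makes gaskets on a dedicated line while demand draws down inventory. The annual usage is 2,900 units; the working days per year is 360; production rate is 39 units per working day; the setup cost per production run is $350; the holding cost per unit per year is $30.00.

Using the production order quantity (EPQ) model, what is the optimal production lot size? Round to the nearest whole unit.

292 units

d = 2,900/360 = 8.0556 units/day;  effective holding cost H(1 − d/p) = 30·(1 − 8.0556/39) = 23.80342
Q* = √(2DS / H_eff) = √(2·2,900·350 / 23.80342) ≈ 292.03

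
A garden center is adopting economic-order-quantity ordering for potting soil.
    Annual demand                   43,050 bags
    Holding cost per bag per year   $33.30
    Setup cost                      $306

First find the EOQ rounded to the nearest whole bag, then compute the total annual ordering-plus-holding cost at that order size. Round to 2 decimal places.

$29,619.96

Optimal lot size Q* = (2 × 43,050 × $306 / $33.3)^½ ≈ 889.49 → Q = 889 bags
Ordering: D/Q × S = 43,050/889 × $306 = $14,818.11
Holding:  Q/2 × H = 889/2 × $33.3 = $14,801.85
Total = $14,818.11 + $14,801.85 = $29,619.96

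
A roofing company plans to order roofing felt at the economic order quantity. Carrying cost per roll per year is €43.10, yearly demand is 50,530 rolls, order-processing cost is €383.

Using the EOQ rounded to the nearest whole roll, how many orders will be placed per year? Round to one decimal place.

53.3 orders per year

EOQ = √(2DS/H) = √(2 × 50,530 × 383 / 43.1)
    = √(898,050.58) ≈ 947.66 → Q = 948
Orders per year = D/Q = 50,530 / 948 = 53.302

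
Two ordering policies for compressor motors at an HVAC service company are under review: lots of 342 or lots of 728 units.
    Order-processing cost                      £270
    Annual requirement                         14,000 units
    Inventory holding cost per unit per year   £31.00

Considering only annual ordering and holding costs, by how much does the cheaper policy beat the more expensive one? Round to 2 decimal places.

£122.68

TC(Q) = (D/Q)S + (Q/2)H
TC(342) = (14,000/342)×270 + (342/2)×31 = £16,353.63
TC(728) = (14,000/728)×270 + (728/2)×31 = £16,476.31
Cheaper: Q = 342.  Difference = £122.68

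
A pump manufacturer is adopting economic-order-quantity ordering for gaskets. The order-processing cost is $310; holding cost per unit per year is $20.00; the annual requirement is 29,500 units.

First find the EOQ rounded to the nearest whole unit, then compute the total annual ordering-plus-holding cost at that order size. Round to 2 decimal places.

$19,125.90

2DS/H = 2·29,500·310/20 = 914,500.00
EOQ = √914,500.00 ≈ 956.29 → Q = 956 units
Ordering: D/Q × S = 29,500/956 × $310 = $9,565.90
Holding:  Q/2 × H = 956/2 × $20 = $9,560.00
Total = $9,565.90 + $9,560.00 = $19,125.90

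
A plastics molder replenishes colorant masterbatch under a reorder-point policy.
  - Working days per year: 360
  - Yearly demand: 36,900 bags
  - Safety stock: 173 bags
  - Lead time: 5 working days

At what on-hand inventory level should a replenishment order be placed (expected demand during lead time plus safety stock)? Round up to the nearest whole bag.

686 bags

Daily demand d = 36,900 / 360 = 102.500 bags/day
Demand during lead time = 102.500 × 5 = 512.50
Reorder point = 512.50 + 173 = 685.50 → round up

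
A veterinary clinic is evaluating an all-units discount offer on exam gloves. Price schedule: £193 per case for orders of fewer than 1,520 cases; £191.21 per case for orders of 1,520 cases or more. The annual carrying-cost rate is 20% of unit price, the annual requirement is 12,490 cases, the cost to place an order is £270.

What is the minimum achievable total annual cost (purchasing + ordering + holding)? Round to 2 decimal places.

H₁ = 20%×£193 = £38.6000;  H₂ = 20%×£191.21 = £38.2420
EOQ₁ = √(2×12,490×270/38.6000) = 418.01  (< 1,520, feasible at tier 1)
EOQ₂ = √(2×12,490×270/38.2420) = 419.96  (< 1,520 → use Q = 1,520 at tier-2 price)
TC(tier 1 (EOQ₁), Q≈418.0) = £2,426,705.10
TC(tier 2, Q≈1,520.0) = £2,419,495.44
Minimum at tier 2: £2,419,495.44

£2,419,495.44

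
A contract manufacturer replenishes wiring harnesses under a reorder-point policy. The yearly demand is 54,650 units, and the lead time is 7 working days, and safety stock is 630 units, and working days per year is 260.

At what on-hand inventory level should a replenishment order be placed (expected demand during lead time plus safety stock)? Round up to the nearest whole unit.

2,102 units

Daily demand d = 54,650 / 260 = 210.192 units/day
Demand during lead time = 210.192 × 7 = 1,471.35
Reorder point = 1,471.35 + 630 = 2,101.35 → round up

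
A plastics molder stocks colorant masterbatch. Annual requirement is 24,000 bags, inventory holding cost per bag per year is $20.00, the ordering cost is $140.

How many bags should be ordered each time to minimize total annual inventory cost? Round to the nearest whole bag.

2DS/H = 2·24,000·140/20 = 336,000.00
EOQ = √336,000.00 ≈ 579.66

580 bags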